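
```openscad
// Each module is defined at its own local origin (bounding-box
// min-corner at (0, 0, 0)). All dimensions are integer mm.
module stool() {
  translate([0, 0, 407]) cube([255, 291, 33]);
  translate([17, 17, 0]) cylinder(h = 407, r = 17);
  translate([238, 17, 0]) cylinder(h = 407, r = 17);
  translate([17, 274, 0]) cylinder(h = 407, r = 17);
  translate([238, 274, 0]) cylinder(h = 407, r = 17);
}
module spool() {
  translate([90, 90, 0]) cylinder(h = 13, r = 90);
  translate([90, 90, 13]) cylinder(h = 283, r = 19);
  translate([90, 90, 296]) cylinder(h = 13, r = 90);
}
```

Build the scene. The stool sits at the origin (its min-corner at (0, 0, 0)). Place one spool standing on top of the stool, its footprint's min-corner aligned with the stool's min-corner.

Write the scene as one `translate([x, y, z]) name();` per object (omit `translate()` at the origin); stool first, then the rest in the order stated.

stool();
translate([0, 0, 440]) spool();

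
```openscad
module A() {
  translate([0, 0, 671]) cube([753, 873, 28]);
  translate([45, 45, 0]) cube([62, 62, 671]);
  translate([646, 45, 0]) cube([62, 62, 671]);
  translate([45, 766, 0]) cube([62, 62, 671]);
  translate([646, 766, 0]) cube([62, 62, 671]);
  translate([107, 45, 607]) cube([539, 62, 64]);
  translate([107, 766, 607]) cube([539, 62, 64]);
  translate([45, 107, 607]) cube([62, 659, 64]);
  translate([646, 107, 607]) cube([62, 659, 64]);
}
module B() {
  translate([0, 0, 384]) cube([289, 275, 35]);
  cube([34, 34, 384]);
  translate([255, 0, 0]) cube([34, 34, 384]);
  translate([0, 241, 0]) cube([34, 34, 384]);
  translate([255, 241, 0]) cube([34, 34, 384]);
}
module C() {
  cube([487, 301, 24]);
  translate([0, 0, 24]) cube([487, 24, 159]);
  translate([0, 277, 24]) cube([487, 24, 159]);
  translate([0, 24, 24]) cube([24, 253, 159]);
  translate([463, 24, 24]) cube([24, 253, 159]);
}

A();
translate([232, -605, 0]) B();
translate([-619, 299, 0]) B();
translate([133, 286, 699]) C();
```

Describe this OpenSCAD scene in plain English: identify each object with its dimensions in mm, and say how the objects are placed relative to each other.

A is a table with a 753×873 mm rectangular top, 28 mm thick, top surface at z = 699 mm, supported by four 62×62 mm square legs, each inset 45 mm from the nearest pair of top edges, running from the floor. Four apron rails, 62 mm thick and 64 mm tall, run between adjacent legs with their top edges flush with the underside of the top and their outer faces flush with the legs' outer faces.

B is a four-legged stool. The seat is a 289×275×35 mm slab whose top surface is at z = 419 mm; four square legs, each 34×34 mm in cross-section, run from the floor (z = 0) to the underside of the seat, each flush with a corner of the seat.

C is an open-topped rectangular box: outside dimensions 487×301×183 mm, with a uniform wall and base thickness of 24 mm. The base is a full 487×301 slab on the floor; four walls sit on top of the base. The front and back walls (the −y and +y sides) span the full width; the two side walls fit between them.

Two stools sit around the table at the −y, −x sides. The open box is on top of the table, centred.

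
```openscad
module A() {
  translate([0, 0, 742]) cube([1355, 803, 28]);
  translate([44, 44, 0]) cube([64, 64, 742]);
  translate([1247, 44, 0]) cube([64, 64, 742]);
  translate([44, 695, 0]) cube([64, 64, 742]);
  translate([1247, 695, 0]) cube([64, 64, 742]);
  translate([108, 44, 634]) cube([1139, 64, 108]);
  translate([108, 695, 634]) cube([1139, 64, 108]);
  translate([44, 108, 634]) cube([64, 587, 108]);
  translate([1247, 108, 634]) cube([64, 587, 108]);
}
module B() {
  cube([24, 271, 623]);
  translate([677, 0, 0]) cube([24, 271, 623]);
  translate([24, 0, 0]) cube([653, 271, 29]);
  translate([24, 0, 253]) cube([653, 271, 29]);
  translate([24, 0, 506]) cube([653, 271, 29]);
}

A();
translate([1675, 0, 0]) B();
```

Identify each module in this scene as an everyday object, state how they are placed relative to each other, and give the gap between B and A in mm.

The bookshelf's nearest face is 320 mm from the table's +x face.

A is a table. B is a bookshelf. The bookshelf is on the floor beside the table on its +x side. The gap between the bookshelf and the table is 320 mm.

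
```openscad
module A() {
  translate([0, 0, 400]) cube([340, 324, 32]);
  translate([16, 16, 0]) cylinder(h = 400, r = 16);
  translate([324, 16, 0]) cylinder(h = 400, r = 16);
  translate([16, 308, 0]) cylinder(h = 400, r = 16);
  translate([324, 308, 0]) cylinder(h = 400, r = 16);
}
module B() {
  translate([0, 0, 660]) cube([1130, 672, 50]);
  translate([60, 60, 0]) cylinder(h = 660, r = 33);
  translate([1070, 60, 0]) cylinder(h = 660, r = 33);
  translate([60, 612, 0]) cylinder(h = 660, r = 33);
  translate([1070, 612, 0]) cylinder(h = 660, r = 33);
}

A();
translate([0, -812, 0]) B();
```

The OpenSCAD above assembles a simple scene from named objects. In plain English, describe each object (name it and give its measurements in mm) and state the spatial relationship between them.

A is a four-legged stool. The seat is 340×324 mm, 32 mm thick, top at z = 432 mm. It stands on four round legs, each 32 mm in diameter, from z = 0 to the seat underside, each leg's axis is inset half a diameter from the nearest pair of seat edges (so the leg's bounding box is flush with the corner).

B is a table with a 1130×672 mm rectangular top, 50 mm thick, top surface at z = 710 mm, supported by four round legs of 66 mm diameter, each leg's bounding box inset 27 mm from the nearest pair of top edges, running from the floor.

The table is on the floor beside the stool on its −y side.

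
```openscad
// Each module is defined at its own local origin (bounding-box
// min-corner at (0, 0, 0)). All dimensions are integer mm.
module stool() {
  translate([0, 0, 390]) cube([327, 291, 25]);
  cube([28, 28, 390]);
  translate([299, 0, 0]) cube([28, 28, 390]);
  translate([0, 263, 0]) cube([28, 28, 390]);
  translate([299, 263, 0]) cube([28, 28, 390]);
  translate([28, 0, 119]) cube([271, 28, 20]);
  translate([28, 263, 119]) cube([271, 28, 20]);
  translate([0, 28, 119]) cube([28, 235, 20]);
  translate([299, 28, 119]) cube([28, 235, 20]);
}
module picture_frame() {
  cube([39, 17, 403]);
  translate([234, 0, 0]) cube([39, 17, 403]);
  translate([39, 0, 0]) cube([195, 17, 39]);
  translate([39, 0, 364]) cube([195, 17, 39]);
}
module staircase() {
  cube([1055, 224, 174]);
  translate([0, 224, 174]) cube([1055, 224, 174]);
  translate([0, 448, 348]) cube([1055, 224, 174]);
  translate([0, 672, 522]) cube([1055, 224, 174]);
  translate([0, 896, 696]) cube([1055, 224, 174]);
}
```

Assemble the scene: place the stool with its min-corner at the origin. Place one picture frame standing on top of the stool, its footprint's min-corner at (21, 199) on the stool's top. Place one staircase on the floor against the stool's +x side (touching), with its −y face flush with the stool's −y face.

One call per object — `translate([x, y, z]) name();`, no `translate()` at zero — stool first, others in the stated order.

stool();
translate([21, 199, 415]) picture_frame();
translate([327, 0, 0]) staircase();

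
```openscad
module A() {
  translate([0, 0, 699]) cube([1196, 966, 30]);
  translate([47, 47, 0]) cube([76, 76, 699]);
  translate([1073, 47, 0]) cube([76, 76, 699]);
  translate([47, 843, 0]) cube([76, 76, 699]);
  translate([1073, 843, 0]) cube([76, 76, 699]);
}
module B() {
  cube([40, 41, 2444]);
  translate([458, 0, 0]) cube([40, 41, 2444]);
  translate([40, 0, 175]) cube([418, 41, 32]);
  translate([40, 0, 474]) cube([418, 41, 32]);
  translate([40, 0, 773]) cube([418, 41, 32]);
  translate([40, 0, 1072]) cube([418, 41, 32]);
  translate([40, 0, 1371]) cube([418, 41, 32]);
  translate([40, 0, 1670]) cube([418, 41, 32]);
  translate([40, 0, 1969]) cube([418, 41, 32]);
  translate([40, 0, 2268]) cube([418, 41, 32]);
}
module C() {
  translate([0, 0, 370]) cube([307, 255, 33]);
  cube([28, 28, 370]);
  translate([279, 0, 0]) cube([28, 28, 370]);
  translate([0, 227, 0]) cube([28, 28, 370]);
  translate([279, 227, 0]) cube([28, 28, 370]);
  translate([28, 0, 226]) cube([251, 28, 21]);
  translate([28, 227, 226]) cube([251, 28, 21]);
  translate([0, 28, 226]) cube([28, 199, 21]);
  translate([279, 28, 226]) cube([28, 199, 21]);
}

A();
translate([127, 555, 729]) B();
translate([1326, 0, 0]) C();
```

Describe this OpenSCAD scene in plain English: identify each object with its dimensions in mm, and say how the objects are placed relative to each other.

A is a table: top 1196 mm (x) × 966 mm (y), 30 mm thick, upper face at z = 729 mm, on four 76×76 mm square legs, each inset 47 mm from the nearest pair of top edges, running from z = 0 to the bottom of the top.

B is a wooden ladder with two side rails of 40×41 mm section and 2444 mm height, set 498 mm apart overall. Between them run 8 rectangular rungs (41 mm deep, 32 mm thick), front faces flush with the rails' −y face. The bottom of the first rung is 175 mm above the floor and each subsequent rung is 299 mm higher than the one below.

C is a simple wooden stool: a rectangular seat 307 mm (x) by 255 mm (y), 33 mm thick, top face at z = 403 mm, on four square legs, each 28×28 mm in cross-section. The legs rest on z = 0, each flush with a corner of the seat. Four stretchers, 28 mm wide and 21 mm tall, connect adjacent legs with their undersides at z = 226 mm, each running between the inner faces of the legs it joins and aligned with the legs' outer faces on the other axis.

The ladder is on top of the table. The stool is on the floor beside the table on its +x side.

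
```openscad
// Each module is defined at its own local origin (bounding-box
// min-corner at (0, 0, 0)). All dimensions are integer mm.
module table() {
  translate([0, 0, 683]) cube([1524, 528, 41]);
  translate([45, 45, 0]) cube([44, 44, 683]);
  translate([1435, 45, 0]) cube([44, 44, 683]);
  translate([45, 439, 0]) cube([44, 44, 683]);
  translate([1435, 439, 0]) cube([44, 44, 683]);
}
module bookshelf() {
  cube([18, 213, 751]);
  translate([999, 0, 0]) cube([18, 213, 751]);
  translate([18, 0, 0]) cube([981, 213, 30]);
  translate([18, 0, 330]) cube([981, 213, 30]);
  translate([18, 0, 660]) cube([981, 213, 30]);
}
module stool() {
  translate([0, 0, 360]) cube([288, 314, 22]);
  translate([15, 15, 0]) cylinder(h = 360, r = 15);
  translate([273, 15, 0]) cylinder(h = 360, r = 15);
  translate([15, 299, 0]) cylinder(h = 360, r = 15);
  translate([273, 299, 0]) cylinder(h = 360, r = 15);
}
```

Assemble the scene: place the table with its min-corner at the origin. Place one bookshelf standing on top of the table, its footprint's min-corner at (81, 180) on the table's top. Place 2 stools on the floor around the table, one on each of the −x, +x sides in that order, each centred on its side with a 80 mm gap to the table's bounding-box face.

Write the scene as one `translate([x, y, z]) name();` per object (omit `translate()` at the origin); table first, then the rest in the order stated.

table();
translate([81, 180, 724]) bookshelf();
translate([-368, 107, 0]) stool();
translate([1604, 107, 0]) stool();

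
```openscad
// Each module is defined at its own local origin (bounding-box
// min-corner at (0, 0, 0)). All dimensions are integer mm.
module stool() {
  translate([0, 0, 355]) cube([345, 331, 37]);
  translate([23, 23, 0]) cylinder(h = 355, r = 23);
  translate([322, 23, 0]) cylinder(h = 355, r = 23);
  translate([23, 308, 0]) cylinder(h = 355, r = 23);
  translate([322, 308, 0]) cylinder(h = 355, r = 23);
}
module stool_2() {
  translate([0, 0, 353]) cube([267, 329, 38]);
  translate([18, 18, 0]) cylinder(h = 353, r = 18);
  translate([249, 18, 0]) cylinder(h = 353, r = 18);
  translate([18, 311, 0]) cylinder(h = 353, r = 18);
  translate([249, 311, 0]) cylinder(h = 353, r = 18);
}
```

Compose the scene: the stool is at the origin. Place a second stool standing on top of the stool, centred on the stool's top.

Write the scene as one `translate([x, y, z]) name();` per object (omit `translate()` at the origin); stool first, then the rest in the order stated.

stool();
translate([39, 1, 392]) stool_2();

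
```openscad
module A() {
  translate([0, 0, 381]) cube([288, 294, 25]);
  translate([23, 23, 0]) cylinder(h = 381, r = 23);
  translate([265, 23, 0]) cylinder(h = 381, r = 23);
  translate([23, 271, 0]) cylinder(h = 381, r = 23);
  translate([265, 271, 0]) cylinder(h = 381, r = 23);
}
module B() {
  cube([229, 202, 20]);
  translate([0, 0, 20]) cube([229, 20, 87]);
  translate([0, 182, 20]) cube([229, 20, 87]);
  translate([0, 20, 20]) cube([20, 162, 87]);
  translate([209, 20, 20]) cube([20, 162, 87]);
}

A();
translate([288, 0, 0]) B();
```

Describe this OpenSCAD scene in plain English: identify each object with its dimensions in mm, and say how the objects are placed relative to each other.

A is a four-legged stool. The seat is 288×294 mm, 25 mm thick, top at z = 406 mm. It stands on four round legs, each 46 mm in diameter, from z = 0 to the seat underside, each leg's axis is inset half a diameter from the nearest pair of seat edges (so the leg's bounding box is flush with the corner).

B is an open storage box with external size 229×202×107 mm and wall thickness 20 mm (the base is also 20 mm thick). The base covers the whole footprint; the four walls stand on the base, with the y-facing walls full-width and the x-facing walls fitting between their inner faces.

The open box is against the stool's +x side, with their −y faces flush.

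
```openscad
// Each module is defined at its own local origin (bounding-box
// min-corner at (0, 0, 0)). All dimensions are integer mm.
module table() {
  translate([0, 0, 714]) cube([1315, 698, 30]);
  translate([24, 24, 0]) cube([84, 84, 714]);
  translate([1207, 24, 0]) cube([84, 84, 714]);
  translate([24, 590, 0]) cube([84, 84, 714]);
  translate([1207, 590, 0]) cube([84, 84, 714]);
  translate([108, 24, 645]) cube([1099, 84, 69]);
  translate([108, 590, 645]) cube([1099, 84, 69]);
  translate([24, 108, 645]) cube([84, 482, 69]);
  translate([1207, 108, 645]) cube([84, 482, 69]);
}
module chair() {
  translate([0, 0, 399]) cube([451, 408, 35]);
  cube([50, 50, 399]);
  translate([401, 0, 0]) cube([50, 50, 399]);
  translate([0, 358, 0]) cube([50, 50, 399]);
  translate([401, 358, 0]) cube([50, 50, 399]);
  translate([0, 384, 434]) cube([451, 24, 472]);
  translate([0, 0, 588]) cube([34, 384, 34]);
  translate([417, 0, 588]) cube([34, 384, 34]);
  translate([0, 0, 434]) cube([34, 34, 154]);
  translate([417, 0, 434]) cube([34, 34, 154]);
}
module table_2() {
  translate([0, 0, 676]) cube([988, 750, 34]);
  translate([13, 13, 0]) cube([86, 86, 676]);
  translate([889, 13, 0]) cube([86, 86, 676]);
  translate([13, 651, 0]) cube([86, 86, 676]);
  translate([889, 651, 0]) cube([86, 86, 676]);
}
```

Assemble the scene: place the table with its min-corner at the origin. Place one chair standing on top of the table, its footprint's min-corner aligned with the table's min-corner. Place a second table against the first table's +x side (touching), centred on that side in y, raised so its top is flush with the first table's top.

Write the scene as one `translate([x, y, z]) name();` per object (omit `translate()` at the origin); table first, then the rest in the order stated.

table();
translate([0, 0, 744]) chair();
translate([1315, -26, 34]) table_2();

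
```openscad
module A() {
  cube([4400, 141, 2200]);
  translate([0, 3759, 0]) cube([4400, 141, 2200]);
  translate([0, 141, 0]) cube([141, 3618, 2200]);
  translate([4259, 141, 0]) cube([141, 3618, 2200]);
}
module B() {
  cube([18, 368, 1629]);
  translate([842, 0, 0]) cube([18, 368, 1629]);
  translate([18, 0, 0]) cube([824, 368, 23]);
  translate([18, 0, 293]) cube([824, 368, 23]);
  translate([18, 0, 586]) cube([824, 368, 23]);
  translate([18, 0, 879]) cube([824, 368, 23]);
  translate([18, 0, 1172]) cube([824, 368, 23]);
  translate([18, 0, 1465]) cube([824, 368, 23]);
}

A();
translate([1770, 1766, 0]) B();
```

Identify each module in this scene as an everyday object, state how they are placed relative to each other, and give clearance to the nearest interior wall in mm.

A is a house frame. B is a bookshelf. The bookshelf sits inside the house frame, centred. The clearance to the nearest interior wall is 1625 mm.

Clearances: x = 1629, y = 1625; minimum 1625 mm.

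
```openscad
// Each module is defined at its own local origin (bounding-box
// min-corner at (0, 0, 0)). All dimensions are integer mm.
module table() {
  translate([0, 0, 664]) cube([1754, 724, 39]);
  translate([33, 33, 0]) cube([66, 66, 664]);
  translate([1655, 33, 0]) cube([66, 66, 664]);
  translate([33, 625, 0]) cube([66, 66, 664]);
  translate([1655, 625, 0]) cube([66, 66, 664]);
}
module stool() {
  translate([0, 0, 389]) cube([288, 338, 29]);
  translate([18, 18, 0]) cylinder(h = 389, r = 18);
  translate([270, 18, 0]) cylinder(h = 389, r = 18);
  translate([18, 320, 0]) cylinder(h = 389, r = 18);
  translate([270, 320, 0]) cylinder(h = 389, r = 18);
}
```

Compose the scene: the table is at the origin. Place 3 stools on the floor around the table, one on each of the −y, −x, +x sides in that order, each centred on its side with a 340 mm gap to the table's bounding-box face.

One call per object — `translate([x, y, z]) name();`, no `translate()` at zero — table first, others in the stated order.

table();
translate([733, -678, 0]) stool();
translate([-628, 193, 0]) stool();
translate([2094, 193, 0]) stool();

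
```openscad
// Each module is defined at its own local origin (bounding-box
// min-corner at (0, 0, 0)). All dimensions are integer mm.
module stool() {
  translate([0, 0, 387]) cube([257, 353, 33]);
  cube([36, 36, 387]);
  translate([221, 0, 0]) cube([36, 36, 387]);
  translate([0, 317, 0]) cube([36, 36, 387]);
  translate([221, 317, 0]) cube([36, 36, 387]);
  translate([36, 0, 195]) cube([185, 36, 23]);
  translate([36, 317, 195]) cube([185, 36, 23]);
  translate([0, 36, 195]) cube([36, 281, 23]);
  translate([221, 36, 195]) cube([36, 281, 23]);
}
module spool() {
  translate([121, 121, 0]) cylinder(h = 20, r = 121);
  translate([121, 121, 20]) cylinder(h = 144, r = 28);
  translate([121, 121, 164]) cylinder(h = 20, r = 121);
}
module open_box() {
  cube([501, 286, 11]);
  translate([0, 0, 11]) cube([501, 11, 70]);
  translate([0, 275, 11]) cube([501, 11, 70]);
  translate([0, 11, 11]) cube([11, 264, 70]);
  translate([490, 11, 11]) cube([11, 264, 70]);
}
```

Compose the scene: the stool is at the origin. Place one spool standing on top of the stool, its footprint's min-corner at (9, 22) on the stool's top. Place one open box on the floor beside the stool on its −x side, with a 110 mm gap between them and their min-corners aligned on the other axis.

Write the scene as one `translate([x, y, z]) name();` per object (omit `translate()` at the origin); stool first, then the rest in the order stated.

stool();
translate([9, 22, 420]) spool();
translate([-611, 0, 0]) open_box();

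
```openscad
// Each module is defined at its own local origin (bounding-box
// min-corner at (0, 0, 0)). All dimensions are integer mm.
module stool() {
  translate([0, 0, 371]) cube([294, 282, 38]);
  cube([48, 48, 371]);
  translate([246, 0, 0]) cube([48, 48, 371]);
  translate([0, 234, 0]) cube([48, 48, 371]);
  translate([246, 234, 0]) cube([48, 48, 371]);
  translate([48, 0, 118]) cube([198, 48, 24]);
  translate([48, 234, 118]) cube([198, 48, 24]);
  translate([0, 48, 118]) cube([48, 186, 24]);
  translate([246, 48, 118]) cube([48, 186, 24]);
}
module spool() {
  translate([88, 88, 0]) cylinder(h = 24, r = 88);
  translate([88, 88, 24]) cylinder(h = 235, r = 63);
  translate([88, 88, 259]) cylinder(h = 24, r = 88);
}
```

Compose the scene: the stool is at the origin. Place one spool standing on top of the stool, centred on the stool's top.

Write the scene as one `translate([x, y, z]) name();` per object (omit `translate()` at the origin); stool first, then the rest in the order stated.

stool();
translate([59, 53, 409]) spool();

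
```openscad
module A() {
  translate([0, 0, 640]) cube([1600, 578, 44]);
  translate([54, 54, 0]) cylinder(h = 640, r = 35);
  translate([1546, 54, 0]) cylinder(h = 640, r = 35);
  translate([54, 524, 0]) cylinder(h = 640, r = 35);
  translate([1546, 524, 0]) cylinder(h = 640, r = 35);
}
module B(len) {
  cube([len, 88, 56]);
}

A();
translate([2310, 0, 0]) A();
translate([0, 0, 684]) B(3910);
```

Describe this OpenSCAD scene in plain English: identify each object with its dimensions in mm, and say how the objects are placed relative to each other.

A is a rectangular dining table. The top is 1600×578×44 mm with its upper surface at z = 684 mm. It stands on four round legs of 70 mm diameter, each leg's bounding box inset 19 mm from the nearest pair of top edges, running from the floor to the underside of the top.

B is a rectangular beam 3910 mm long (x), 88 mm deep (y), 56 mm thick (z).

The beam spans the tops of two tables placed 710 mm apart, resting at z = 684 mm.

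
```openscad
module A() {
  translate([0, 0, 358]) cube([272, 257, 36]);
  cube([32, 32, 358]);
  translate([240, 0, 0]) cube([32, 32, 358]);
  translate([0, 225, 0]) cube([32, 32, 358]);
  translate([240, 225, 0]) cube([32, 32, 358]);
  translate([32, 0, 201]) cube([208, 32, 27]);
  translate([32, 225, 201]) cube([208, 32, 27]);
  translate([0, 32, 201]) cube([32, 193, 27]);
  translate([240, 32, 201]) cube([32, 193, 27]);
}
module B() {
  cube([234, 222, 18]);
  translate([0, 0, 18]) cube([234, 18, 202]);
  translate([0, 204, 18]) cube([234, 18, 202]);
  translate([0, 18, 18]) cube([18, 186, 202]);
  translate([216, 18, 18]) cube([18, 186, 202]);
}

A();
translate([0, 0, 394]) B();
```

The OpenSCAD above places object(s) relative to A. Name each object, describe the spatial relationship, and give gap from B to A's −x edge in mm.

A is a stool. B is an open box. The open box is on top of the stool. The gap from the open box to the stool's −x edge is 0 mm.

The open box's min-x is at 0; the stool's min-x is 0; gap = 0 mm.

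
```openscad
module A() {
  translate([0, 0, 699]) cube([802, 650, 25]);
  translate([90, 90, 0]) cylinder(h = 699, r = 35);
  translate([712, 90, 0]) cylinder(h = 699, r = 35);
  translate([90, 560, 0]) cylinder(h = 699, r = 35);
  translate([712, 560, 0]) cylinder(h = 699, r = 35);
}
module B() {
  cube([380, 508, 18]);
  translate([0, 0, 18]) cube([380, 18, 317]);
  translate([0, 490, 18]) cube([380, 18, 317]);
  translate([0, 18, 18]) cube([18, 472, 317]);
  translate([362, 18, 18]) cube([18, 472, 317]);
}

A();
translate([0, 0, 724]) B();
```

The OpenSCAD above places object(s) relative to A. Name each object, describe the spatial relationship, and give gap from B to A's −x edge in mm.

The open box's min-x is at 0; the table's min-x is 0; gap = 0 mm.

A is a table. B is an open box. The open box is on top of the table. The gap from the open box to the table's −x edge is 0 mm.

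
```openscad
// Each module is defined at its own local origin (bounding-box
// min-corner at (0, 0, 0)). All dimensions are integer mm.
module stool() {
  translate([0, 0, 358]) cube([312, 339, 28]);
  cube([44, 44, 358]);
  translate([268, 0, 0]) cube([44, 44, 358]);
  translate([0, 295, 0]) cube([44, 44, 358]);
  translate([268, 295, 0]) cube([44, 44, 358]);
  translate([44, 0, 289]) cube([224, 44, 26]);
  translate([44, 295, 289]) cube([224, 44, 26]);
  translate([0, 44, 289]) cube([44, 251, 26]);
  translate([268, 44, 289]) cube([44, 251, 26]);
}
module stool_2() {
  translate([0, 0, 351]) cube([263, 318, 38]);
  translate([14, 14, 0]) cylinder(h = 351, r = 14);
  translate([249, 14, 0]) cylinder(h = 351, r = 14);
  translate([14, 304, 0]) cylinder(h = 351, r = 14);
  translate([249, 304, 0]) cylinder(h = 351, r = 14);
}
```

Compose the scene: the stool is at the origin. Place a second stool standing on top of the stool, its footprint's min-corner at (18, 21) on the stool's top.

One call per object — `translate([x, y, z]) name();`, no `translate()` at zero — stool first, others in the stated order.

stool();
translate([18, 21, 386]) stool_2();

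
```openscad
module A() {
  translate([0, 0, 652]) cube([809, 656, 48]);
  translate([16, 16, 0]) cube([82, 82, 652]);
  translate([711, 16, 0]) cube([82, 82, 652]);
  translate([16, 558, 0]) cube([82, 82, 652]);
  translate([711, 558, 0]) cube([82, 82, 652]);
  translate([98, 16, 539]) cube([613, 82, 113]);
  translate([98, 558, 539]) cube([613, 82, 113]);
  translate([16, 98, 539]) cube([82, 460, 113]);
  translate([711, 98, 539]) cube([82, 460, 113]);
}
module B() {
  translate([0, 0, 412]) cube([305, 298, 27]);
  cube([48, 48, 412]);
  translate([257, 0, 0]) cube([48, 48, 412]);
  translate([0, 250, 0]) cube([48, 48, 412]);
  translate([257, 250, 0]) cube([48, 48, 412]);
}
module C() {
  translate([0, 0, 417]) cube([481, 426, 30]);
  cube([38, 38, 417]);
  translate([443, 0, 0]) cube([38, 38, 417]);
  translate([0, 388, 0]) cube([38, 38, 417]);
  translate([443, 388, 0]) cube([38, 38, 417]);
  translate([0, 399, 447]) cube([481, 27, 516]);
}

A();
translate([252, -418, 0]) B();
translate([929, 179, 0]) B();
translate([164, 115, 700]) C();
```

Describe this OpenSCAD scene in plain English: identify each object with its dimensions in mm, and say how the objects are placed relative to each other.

A is a table with a 809×656 mm rectangular top, 48 mm thick, top surface at z = 700 mm, supported by four 82×82 mm square legs, each inset 16 mm from the nearest pair of top edges, running from the floor. Four apron rails, 82 mm thick and 113 mm tall, run between adjacent legs with their top edges flush with the underside of the top and their outer faces flush with the legs' outer faces.

B is a four-legged stool. The seat is a 305×298×27 mm slab whose top surface is at z = 439 mm; four square legs, each 48×48 mm in cross-section, run from the floor (z = 0) to the underside of the seat, each flush with a corner of the seat.

C is a chair. The seat is a 481×426×30 mm slab with its top at z = 447 mm, on four 38×38 mm corner legs (flush with the seat edges, standing on z = 0). A flat backrest 27 mm thick, 516 mm tall, spans the full seat width and rises from the seat top along its +y edge, rear face flush with the rear of the seat.

Two stools sit around the table at the −y, +x sides. The chair is on top of the table, centred.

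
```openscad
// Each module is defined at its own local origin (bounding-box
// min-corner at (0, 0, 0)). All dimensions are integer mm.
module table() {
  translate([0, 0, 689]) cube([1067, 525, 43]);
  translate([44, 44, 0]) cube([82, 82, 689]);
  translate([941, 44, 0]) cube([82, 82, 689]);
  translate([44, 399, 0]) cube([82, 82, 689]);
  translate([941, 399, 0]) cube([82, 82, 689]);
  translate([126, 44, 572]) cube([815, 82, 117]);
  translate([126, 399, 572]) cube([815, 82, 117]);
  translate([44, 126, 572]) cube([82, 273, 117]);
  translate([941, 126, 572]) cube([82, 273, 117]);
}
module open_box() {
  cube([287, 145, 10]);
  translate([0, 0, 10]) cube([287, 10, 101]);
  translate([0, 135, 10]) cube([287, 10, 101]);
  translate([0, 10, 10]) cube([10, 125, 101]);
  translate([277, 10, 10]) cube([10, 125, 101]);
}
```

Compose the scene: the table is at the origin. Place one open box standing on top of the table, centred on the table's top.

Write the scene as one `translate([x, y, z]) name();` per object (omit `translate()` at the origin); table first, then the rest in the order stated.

table();
translate([390, 190, 732]) open_box();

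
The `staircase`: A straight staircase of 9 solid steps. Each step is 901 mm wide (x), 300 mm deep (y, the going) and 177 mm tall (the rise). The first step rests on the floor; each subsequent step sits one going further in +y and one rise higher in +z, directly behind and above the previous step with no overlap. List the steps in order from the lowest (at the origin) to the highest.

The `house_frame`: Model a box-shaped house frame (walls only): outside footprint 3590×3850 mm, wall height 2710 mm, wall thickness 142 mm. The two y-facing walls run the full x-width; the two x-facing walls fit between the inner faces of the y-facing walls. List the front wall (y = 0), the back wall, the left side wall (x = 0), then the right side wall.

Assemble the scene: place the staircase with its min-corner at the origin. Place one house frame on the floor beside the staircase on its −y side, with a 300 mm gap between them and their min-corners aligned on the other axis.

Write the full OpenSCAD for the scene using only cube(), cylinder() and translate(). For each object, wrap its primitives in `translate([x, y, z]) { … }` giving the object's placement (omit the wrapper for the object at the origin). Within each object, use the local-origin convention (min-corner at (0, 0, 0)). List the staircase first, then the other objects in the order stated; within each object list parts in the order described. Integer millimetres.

cube([901, 300, 177]);
translate([0, 300, 177]) cube([901, 300, 177]);
translate([0, 600, 354]) cube([901, 300, 177]);
translate([0, 900, 531]) cube([901, 300, 177]);
translate([0, 1200, 708]) cube([901, 300, 177]);
translate([0, 1500, 885]) cube([901, 300, 177]);
translate([0, 1800, 1062]) cube([901, 300, 177]);
translate([0, 2100, 1239]) cube([901, 300, 177]);
translate([0, 2400, 1416]) cube([901, 300, 177]);
translate([0, -4150, 0]) {
  cube([3590, 142, 2710]);
  translate([0, 3708, 0]) cube([3590, 142, 2710]);
  translate([0, 142, 0]) cube([142, 3566, 2710]);
  translate([3448, 142, 0]) cube([142, 3566, 2710]);
}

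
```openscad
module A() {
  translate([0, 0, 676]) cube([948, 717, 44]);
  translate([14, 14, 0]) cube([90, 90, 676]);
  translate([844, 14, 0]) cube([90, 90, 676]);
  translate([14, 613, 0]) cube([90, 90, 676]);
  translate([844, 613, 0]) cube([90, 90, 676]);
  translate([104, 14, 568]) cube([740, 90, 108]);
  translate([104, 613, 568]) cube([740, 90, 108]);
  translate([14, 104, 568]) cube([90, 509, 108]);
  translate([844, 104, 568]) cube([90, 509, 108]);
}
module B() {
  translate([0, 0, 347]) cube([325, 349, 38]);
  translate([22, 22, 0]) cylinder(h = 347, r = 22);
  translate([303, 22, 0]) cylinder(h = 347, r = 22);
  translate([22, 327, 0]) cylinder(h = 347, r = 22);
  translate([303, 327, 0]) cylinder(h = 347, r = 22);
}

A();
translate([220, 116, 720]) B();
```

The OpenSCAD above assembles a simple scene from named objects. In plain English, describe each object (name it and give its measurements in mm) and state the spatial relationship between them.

A is a table with a 948×717 mm rectangular top, 44 mm thick, top surface at z = 720 mm, supported by four 90×90 mm square legs, each inset 14 mm from the nearest pair of top edges, running from the floor. Four apron rails, 90 mm thick and 108 mm tall, run between adjacent legs with their top edges flush with the underside of the top and their outer faces flush with the legs' outer faces.

B is a four-legged stool. The seat is a 325×349×38 mm slab whose top surface is at z = 385 mm; four round legs, each 44 mm in diameter, run from the floor (z = 0) to the underside of the seat, each leg's axis is inset half a diameter from the nearest pair of seat edges (so the leg's bounding box is flush with the corner).

The stool is on top of the table.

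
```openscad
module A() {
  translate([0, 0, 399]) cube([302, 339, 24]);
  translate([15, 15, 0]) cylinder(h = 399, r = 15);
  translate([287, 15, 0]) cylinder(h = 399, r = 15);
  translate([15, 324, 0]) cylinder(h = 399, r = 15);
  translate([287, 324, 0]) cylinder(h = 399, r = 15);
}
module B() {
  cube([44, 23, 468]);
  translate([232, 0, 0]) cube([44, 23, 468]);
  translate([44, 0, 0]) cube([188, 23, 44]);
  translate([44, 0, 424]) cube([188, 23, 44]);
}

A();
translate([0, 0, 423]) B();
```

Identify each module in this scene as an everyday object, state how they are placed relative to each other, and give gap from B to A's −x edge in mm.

The picture frame's min-x is at 0; the stool's min-x is 0; gap = 0 mm.

A is a stool. B is a picture frame. The picture frame is on top of the stool. The gap from the picture frame to the stool's −x edge is 0 mm.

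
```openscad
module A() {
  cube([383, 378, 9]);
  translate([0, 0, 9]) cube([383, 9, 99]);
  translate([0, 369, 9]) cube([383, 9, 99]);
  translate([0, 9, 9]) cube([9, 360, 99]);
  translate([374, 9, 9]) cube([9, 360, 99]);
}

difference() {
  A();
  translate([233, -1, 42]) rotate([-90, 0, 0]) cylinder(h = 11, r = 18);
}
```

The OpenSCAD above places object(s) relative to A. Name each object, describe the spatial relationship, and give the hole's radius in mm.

The subtracted cylinder has r = 18 mm.

A is an open box. The open box has a circular hole through its front wall. The hole's radius is 18 mm.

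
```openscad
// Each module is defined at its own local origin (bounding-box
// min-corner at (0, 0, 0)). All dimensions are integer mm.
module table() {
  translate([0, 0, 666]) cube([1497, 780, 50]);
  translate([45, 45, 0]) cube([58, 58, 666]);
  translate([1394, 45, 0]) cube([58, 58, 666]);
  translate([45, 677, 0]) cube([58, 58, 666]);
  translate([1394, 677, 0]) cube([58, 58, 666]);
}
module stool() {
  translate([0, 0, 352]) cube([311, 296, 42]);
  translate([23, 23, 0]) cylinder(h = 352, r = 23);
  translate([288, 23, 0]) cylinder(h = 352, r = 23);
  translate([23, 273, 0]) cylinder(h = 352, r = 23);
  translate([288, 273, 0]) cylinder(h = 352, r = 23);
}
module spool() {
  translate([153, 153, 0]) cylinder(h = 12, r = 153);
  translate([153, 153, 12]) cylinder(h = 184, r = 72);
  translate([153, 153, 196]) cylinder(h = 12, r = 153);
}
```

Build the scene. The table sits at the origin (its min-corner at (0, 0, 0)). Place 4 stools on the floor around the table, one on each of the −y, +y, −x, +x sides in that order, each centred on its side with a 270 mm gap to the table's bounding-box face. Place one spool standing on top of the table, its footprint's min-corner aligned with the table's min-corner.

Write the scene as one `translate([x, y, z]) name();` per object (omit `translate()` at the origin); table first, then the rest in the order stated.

table();
translate([593, -566, 0]) stool();
translate([593, 1050, 0]) stool();
translate([-581, 242, 0]) stool();
translate([1767, 242, 0]) stool();
translate([0, 0, 716]) spool();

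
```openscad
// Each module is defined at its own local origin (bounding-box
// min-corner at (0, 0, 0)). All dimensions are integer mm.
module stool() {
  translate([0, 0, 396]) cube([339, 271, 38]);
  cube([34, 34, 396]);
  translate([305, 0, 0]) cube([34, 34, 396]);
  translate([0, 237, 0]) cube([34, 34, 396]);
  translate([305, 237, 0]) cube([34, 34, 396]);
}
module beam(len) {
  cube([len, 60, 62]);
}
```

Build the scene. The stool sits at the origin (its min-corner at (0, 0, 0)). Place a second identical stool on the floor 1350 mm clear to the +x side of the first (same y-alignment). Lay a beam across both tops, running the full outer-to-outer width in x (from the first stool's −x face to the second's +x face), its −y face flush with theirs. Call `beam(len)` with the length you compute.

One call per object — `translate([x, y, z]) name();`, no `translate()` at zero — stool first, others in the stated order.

stool();
translate([1689, 0, 0]) stool();
translate([0, 0, 434]) beam(2028);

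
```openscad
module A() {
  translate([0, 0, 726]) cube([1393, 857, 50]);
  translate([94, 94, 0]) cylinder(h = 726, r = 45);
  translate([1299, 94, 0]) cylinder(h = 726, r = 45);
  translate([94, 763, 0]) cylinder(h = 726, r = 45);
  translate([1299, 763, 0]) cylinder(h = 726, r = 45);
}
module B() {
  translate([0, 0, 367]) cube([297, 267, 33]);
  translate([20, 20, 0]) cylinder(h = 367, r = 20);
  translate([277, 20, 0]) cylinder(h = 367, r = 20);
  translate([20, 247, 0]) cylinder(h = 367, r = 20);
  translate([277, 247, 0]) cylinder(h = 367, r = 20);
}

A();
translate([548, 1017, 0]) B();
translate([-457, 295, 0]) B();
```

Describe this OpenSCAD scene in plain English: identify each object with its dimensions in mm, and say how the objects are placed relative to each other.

A is a table: top 1393 mm (x) × 857 mm (y), 50 mm thick, upper face at z = 776 mm, on four round legs of 90 mm diameter, each leg's bounding box inset 49 mm from the nearest pair of top edges, running from z = 0 to the bottom of the top.

B is a four-legged stool. The seat is a 297×267×33 mm slab whose top surface is at z = 400 mm; four round legs, each 40 mm in diameter, run from the floor (z = 0) to the underside of the seat, each leg's axis is inset half a diameter from the nearest pair of seat edges (so the leg's bounding box is flush with the corner).

Two stools sit around the table at the +y, −x sides.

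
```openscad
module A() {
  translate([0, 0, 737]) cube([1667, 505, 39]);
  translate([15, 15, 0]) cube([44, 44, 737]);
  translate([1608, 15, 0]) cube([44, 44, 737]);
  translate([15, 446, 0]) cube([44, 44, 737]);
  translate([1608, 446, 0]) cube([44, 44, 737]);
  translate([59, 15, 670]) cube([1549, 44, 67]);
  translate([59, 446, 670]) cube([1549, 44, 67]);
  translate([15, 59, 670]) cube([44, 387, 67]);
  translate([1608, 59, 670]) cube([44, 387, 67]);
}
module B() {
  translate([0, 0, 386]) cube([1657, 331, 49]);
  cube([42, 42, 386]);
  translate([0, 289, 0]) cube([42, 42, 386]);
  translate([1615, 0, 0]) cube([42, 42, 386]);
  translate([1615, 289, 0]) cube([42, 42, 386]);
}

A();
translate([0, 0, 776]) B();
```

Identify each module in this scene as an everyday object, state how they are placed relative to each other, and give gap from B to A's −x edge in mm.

A is a table. B is a bench. The bench is on top of the table. The gap from the bench to the table's −x edge is 0 mm.

The bench's min-x is at 0; the table's min-x is 0; gap = 0 mm.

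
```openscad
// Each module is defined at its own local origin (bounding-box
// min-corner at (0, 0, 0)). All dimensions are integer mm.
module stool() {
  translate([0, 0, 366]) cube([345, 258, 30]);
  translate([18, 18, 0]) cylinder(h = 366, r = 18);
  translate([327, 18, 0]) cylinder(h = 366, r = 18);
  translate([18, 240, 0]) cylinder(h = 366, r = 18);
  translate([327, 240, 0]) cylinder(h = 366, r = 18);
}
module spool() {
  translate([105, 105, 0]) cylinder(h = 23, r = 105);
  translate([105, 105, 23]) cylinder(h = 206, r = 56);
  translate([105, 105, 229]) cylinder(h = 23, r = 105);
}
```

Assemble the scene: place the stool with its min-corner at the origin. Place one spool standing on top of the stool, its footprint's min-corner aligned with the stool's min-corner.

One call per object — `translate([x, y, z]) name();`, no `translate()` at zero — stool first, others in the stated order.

stool();
translate([0, 0, 396]) spool();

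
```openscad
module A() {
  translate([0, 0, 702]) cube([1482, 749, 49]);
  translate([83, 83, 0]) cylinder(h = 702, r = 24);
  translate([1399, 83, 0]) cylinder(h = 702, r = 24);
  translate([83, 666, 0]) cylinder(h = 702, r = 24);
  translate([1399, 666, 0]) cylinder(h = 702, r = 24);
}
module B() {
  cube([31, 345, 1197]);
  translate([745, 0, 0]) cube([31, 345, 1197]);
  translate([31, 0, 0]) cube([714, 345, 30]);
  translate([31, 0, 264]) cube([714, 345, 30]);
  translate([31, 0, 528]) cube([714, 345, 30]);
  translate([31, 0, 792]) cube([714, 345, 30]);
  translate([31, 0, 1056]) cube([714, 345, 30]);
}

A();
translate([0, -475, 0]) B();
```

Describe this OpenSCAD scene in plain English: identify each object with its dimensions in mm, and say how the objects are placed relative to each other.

A is a rectangular dining table. The top is 1482×749×49 mm with its upper surface at z = 751 mm. It stands on four round legs of 48 mm diameter, each leg's bounding box inset 59 mm from the nearest pair of top edges, running from the floor to the underside of the top.

B is a bookshelf 776 mm wide overall, 345 mm deep and 1197 mm tall. The two sides are 31 mm thick vertical panels. 5 horizontal shelves of 30 mm thickness span between the inner faces of the sides; the lowest shelf sits on the floor and shelves are stacked with a clear vertical gap of 234 mm between each pair.

The bookshelf is on the floor beside the table on its −y side.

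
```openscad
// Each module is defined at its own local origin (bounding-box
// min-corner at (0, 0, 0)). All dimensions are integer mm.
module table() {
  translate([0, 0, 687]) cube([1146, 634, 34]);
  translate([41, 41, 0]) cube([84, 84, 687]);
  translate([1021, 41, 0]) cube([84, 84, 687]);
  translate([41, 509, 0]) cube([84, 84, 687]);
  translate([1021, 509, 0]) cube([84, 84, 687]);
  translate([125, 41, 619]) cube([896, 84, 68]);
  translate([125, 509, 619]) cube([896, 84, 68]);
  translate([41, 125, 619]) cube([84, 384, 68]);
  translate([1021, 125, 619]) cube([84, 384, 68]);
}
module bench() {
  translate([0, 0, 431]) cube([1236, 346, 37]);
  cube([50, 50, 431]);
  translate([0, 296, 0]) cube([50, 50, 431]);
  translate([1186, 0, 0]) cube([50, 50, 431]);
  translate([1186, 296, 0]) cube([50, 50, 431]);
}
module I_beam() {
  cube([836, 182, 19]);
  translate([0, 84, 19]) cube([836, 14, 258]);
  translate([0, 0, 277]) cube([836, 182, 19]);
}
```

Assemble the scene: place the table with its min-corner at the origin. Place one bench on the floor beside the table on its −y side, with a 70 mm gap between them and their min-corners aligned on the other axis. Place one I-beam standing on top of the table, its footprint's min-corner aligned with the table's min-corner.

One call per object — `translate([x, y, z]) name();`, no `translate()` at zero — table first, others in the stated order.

table();
translate([0, -416, 0]) bench();
translate([0, 0, 721]) I_beam();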